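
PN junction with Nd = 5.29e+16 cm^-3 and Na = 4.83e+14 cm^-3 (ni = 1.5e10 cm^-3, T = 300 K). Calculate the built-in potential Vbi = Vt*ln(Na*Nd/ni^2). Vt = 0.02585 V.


Step 1: Compute Na*Nd/ni^2 = 4.83e+14 * 5.29e+16 / (1.5e10)^2 = 1.1356e+11
Step 2: ln(1.1356e+11) = 25.4556
Step 3: Vbi = 0.02585 * 25.4556 = 0.658 V

0.658


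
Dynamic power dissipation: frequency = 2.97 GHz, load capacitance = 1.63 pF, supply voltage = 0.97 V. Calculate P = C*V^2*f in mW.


Step 1: V^2 = 0.97^2 = 0.9409 V^2
Step 2: P = C*V^2*f = 1.63e-12 F * 0.9409 * 2.97e9 Hz
Step 3: P = 4.55499099e-03 W
Step 4: P = 4.555 mW

4.555


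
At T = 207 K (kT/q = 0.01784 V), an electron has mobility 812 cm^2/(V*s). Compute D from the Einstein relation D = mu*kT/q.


Step 1: D = mu * (kT/q)
Step 2: D = 812 * 0.01784
Step 3: D = 14.49 cm^2/s

14.49


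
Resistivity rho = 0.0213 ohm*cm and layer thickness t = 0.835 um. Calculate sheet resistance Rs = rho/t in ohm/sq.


Step 1: Convert thickness to cm: t = 0.835 um = 8.3500e-05 cm
Step 2: Rs = rho / t = 0.0213 / 8.3500e-05
Step 3: Rs = 255.1 ohm/sq

255.1


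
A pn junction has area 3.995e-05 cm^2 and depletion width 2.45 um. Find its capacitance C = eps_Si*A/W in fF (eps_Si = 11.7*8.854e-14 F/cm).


Step 1: eps_Si = 11.7 * 8.854e-14 = 1.035918e-12 F/cm
Step 2: W in cm = 2.45 * 1e-4 = 2.45e-04 cm
Step 3: C = 1.035918e-12 * 3.995e-05 / 2.45e-04 = 1.689181e-13 F
Step 4: C = 168.92 fF

168.92


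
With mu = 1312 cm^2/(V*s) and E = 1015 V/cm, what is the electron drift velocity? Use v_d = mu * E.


Step 1: v_d = mu * E
Step 2: v_d = 1312 * 1015 = 1331680
Step 3: v_d = 1.33e+06 cm/s

1.33e+06


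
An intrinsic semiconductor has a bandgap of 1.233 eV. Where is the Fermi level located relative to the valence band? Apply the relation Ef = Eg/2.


Step 1: For an intrinsic semiconductor, the Fermi level sits at midgap.
Step 2: Ef = Eg / 2 = 1.233 / 2 = 0.6165 eV

0.6165


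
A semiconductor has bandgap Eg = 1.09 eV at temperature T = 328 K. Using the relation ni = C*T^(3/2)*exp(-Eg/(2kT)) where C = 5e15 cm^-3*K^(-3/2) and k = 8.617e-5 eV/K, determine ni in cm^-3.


Step 1: Compute kT = 8.617e-5 * 328 = 0.02826376 eV
Step 2: Exponent = -Eg/(2kT) = -1.09/(2*0.02826376) = -19.28264
Step 3: T^(3/2) = 328^1.5 = 5940.33
Step 4: ni = 5e15 * 5940.33 * exp(-19.28264) = 1.25e+11 cm^-3

1.25e+11


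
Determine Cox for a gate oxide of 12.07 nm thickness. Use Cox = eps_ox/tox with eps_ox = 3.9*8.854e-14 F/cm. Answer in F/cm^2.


Step 1: eps_ox = 3.9 * 8.854e-14 = 3.45306e-13 F/cm
Step 2: tox in cm = 12.07 nm * 1e-7 = 1.2070e-06 cm
Step 3: Cox = 3.45306e-13 / 1.2070e-06 = 2.86e-07 F/cm^2

2.86e-07


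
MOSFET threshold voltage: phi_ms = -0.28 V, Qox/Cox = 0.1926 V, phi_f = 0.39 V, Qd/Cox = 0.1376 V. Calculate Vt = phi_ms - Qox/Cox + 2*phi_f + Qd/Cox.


Step 1: Vt = phi_ms - Qox/Cox + 2*phi_f + Qd/Cox
Step 2: Vt = -0.28 - 0.1926 + 2*0.39 + 0.1376
Step 3: Vt = -0.28 - 0.1926 + 0.78 + 0.1376
Step 4: Vt = 0.445 V

0.445


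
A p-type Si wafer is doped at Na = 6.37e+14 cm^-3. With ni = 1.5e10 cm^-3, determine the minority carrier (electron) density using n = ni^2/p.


Step 1: Majority hole concentration p ≈ Na = 6.37e+14 cm^-3
Step 2: n = ni^2 / Na = (1.5e10)^2 / 6.37e+14
Step 3: n = 3.53e+05 cm^-3

3.53e+05


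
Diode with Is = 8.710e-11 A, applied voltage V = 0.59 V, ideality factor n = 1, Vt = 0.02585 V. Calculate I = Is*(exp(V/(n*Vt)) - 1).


Step 1: V/(n*Vt) = 0.59/(1*0.02585) = 22.8240
Step 2: exp(22.8240) = 8.1722e+09
Step 3: I = 8.710e-11 * (8.1722e+09 - 1) = 7.12e-01 A

7.12e-01


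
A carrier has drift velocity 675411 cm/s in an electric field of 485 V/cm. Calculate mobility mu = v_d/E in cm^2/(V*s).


Step 1: mu = v_d / E
Step 2: mu = 675411 / 485
Step 3: mu = 1392.6 cm^2/(V*s)

1392.6


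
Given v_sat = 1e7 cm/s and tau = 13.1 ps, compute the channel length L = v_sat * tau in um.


Step 1: tau in seconds = 13.1 ps * 1e-12 = 1.3100e-11 s
Step 2: L = v_sat * tau = 1e7 * 1.3100e-11 = 1.3100e-04 cm
Step 3: L in um = 1.3100e-04 * 1e4 = 1.31 um

1.31


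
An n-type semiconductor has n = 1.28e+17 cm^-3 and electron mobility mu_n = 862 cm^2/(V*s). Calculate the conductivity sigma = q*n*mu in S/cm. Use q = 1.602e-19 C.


Step 1: sigma = q * n * mu
Step 2: sigma = 1.602e-19 * 1.28e+17 * 862
Step 3: sigma = 1.768e+01 S/cm

1.768e+01


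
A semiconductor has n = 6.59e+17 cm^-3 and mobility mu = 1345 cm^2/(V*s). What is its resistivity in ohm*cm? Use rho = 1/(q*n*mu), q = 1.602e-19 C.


Step 1: sigma = q * n * mu = 1.602e-19 * 6.59e+17 * 1345 = 1.41994e+02 S/cm
Step 2: rho = 1 / sigma = 1 / 1.41994e+02 = 0.007043 ohm*cm

0.007043


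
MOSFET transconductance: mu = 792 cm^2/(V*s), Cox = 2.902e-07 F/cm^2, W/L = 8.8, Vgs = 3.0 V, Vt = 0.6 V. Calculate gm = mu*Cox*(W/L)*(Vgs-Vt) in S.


Step 1: Vov = Vgs - Vt = 3.0 - 0.6 = 2.4 V
Step 2: gm = mu * Cox * (W/L) * Vov
Step 3: gm = 792 * 2.902e-07 * 8.8 * 2.4 = 4.85e-03 S

4.85e-03


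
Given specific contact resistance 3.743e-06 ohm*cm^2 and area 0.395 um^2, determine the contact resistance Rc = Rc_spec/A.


Step 1: Convert area to cm^2: 0.395 um^2 = 3.9500e-09 cm^2
Step 2: Rc = Rc_spec / A = 3.743e-06 / 3.9500e-09
Step 3: Rc = 9.48e+02 ohms

9.48e+02


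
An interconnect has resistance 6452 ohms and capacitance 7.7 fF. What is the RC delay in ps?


Step 1: tau = R * C
Step 2: tau = 6452 * 7.7 fF = 6452 * 7.7e-15 F
Step 3: tau = 4.96804e-11 s = 49.6804 ps

49.6804


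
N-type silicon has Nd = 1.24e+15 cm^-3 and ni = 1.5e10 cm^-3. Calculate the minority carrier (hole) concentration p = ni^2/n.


Step 1: Since Nd >> ni, n ≈ Nd = 1.24e+15 cm^-3
Step 2: p = ni^2 / n = (1.5e10)^2 / 1.24e+15
Step 3: p = 2.25e20 / 1.24e+15 = 1.81e+05 cm^-3

1.81e+05


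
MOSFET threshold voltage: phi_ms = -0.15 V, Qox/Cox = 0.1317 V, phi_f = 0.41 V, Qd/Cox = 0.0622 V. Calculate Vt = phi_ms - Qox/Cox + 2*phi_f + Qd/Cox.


Step 1: Vt = phi_ms - Qox/Cox + 2*phi_f + Qd/Cox
Step 2: Vt = -0.15 - 0.1317 + 2*0.41 + 0.0622
Step 3: Vt = -0.15 - 0.1317 + 0.82 + 0.0622
Step 4: Vt = 0.6005 V

0.6005


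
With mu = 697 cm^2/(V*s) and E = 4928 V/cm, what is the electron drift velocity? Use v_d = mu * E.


Step 1: v_d = mu * E
Step 2: v_d = 697 * 4928 = 3434816
Step 3: v_d = 3.43e+06 cm/s

3.43e+06


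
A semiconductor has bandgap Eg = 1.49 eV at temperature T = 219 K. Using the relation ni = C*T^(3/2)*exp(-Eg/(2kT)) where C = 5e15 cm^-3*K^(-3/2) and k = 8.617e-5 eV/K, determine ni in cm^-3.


Step 1: Compute kT = 8.617e-5 * 219 = 0.01887123 eV
Step 2: Exponent = -Eg/(2kT) = -1.49/(2*0.01887123) = -39.47808
Step 3: T^(3/2) = 219^1.5 = 3240.90
Step 4: ni = 5e15 * 3240.90 * exp(-39.47808) = 1.16e+02 cm^-3

1.16e+02


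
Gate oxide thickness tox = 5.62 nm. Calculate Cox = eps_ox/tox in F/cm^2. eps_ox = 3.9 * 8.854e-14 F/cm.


Step 1: eps_ox = 3.9 * 8.854e-14 = 3.45306e-13 F/cm
Step 2: tox in cm = 5.62 nm * 1e-7 = 5.6200e-07 cm
Step 3: Cox = 3.45306e-13 / 5.6200e-07 = 6.14e-07 F/cm^2

6.14e-07


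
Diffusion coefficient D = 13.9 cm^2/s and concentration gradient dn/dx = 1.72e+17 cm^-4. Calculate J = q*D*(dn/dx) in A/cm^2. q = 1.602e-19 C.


Step 1: J = q * D * (dn/dx)
Step 2: J = 1.602e-19 * 13.9 * 1.72e+17
Step 3: J = 3.83e-01 A/cm^2

3.83e-01


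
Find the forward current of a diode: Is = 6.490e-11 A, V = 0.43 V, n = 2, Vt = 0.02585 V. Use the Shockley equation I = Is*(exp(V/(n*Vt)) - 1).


Step 1: V/(n*Vt) = 0.43/(2*0.02585) = 8.3172
Step 2: exp(8.3172) = 4.0937e+03
Step 3: I = 6.490e-11 * (4.0937e+03 - 1) = 2.66e-07 A

2.66e-07


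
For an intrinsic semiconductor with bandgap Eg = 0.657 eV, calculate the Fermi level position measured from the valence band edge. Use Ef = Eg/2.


Step 1: For an intrinsic semiconductor, the Fermi level sits at midgap.
Step 2: Ef = Eg / 2 = 0.657 / 2 = 0.3285 eV

0.3285


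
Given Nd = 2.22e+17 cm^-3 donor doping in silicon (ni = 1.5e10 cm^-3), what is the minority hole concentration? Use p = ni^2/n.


Step 1: Since Nd >> ni, n ≈ Nd = 2.22e+17 cm^-3
Step 2: p = ni^2 / n = (1.5e10)^2 / 2.22e+17
Step 3: p = 2.25e20 / 2.22e+17 = 1.01e+03 cm^-3

1.01e+03


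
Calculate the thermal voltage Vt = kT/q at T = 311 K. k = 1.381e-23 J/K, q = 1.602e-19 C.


Step 1: kT = 1.381e-23 * 311 = 4.29491e-21 J
Step 2: Vt = kT/q = 4.29491e-21 / 1.602e-19
Step 3: Vt = 0.02681 V

0.02681


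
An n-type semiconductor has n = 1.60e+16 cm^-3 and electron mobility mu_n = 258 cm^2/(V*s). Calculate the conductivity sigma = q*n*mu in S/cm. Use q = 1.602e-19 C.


Step 1: sigma = q * n * mu
Step 2: sigma = 1.602e-19 * 1.60e+16 * 258
Step 3: sigma = 6.613e-01 S/cm

6.613e-01


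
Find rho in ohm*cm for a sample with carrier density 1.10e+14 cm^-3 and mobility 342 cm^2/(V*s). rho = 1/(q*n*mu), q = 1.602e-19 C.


Step 1: sigma = q * n * mu = 1.602e-19 * 1.10e+14 * 342 = 6.02672e-03 S/cm
Step 2: rho = 1 / sigma = 1 / 6.02672e-03 = 165.9 ohm*cm

165.9


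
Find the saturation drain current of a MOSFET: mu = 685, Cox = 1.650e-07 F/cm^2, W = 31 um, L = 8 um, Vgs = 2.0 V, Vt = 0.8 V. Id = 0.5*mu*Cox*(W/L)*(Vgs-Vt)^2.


Step 1: Overdrive voltage Vov = Vgs - Vt = 2.0 - 0.8 = 1.2 V
Step 2: W/L = 31/8 = 3.875
Step 3: Id = 0.5 * 685 * 1.650e-07 * 3.875 * 1.2^2
Step 4: Id = 3.15e-04 A

3.15e-04


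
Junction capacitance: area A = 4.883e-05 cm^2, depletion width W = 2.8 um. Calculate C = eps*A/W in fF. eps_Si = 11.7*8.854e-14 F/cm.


Step 1: eps_Si = 11.7 * 8.854e-14 = 1.035918e-12 F/cm
Step 2: W in cm = 2.8 * 1e-4 = 2.80e-04 cm
Step 3: C = 1.035918e-12 * 4.883e-05 / 2.80e-04 = 1.806567e-13 F
Step 4: C = 180.66 fF

180.66


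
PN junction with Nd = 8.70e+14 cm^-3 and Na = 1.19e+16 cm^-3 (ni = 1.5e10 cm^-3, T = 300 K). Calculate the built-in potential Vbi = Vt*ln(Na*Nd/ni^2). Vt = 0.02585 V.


Step 1: Compute Na*Nd/ni^2 = 1.19e+16 * 8.70e+14 / (1.5e10)^2 = 4.6013e+10
Step 2: ln(4.6013e+10) = 24.5522
Step 3: Vbi = 0.02585 * 24.5522 = 0.635 V

0.635


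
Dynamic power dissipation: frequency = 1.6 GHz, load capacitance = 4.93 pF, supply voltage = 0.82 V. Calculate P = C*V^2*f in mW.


Step 1: V^2 = 0.82^2 = 0.6724 V^2
Step 2: P = C*V^2*f = 4.93e-12 F * 0.6724 * 1.6e9 Hz
Step 3: P = 5.3038912e-03 W
Step 4: P = 5.304 mW

5.304


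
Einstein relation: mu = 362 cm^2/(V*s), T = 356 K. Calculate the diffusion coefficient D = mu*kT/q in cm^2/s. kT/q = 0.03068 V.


Step 1: D = mu * (kT/q)
Step 2: D = 362 * 0.03068
Step 3: D = 11.11 cm^2/s

11.11


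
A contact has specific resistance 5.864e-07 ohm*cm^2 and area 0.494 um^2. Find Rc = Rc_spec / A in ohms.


Step 1: Convert area to cm^2: 0.494 um^2 = 4.9400e-09 cm^2
Step 2: Rc = Rc_spec / A = 5.864e-07 / 4.9400e-09
Step 3: Rc = 1.19e+02 ohms

1.19e+02


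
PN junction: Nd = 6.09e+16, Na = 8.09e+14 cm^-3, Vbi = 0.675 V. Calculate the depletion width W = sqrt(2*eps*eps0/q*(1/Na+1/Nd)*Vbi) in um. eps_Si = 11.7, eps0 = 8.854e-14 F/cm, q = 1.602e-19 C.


Step 1: 1/Na + 1/Nd = 1/8.09e+14 + 1/6.09e+16 = 1.25251e-15
Step 2: 2*eps*eps0/q = 2*11.7*8.854e-14/1.602e-19 = 1.293281e+07
Step 3: W^2 = 1.293281e+07 * 1.25251e-15 * 0.675 = 1.09340e-08
Step 4: W = sqrt(1.09340e-08) = 1.046e-04 cm = 1.046 um

1.046


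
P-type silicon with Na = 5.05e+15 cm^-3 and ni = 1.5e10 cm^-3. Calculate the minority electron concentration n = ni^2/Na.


Step 1: Majority hole concentration p ≈ Na = 5.05e+15 cm^-3
Step 2: n = ni^2 / Na = (1.5e10)^2 / 5.05e+15
Step 3: n = 4.46e+04 cm^-3

4.46e+04


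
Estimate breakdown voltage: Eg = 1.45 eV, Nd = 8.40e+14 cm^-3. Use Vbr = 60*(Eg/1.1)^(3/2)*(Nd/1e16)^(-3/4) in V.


Step 1: Eg/1.1 = 1.45/1.1 = 1.318182
Step 2: (Eg/1.1)^1.5 = 1.318182^1.5 = 1.513433
Step 3: (Nd/1e16)^(-0.75) = (0.084)^(-0.75) = 6.409004
Step 4: Vbr = 60 * 1.513433 * 6.409004 = 582.0 V

582.0


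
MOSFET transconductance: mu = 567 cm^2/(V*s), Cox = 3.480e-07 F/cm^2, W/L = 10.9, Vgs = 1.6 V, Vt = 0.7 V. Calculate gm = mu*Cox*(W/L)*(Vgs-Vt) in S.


Step 1: Vov = Vgs - Vt = 1.6 - 0.7 = 0.9 V
Step 2: gm = mu * Cox * (W/L) * Vov
Step 3: gm = 567 * 3.480e-07 * 10.9 * 0.9 = 1.94e-03 S

1.94e-03


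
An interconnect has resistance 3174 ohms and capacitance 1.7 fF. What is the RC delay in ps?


Step 1: tau = R * C
Step 2: tau = 3174 * 1.7 fF = 3174 * 1.7e-15 F
Step 3: tau = 5.3958e-12 s = 5.3958 ps

5.3958


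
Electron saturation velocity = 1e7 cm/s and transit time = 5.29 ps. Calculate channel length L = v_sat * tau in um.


Step 1: tau in seconds = 5.29 ps * 1e-12 = 5.2900e-12 s
Step 2: L = v_sat * tau = 1e7 * 5.2900e-12 = 5.2900e-05 cm
Step 3: L in um = 5.2900e-05 * 1e4 = 0.529 um

0.529


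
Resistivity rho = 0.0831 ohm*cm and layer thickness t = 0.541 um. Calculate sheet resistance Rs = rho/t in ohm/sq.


Step 1: Convert thickness to cm: t = 0.541 um = 5.4100e-05 cm
Step 2: Rs = rho / t = 0.0831 / 5.4100e-05
Step 3: Rs = 1536.0 ohm/sq

1536.0


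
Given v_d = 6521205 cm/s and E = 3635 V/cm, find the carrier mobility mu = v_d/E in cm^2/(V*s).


Step 1: mu = v_d / E
Step 2: mu = 6521205 / 3635
Step 3: mu = 1794.0 cm^2/(V*s)

1794.0


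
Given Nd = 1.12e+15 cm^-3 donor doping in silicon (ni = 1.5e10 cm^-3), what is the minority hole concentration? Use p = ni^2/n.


Step 1: Since Nd >> ni, n ≈ Nd = 1.12e+15 cm^-3
Step 2: p = ni^2 / n = (1.5e10)^2 / 1.12e+15
Step 3: p = 2.25e20 / 1.12e+15 = 2.01e+05 cm^-3

2.01e+05


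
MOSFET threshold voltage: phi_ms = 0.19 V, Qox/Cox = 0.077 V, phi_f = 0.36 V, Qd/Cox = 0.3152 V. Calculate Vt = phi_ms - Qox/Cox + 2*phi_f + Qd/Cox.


Step 1: Vt = phi_ms - Qox/Cox + 2*phi_f + Qd/Cox
Step 2: Vt = 0.19 - 0.077 + 2*0.36 + 0.3152
Step 3: Vt = 0.19 - 0.077 + 0.72 + 0.3152
Step 4: Vt = 1.1482 V

1.1482


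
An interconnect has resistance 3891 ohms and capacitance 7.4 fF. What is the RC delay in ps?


Step 1: tau = R * C
Step 2: tau = 3891 * 7.4 fF = 3891 * 7.4e-15 F
Step 3: tau = 2.87934e-11 s = 28.7934 ps

28.7934


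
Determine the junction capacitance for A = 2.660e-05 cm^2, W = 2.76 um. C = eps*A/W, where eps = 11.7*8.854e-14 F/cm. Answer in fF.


Step 1: eps_Si = 11.7 * 8.854e-14 = 1.035918e-12 F/cm
Step 2: W in cm = 2.76 * 1e-4 = 2.76e-04 cm
Step 3: C = 1.035918e-12 * 2.660e-05 / 2.76e-04 = 9.983847e-14 F
Step 4: C = 99.84 fF

99.84


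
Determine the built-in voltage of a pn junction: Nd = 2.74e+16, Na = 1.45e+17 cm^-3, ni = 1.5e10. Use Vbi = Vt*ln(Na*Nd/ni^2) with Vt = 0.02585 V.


Step 1: Compute Na*Nd/ni^2 = 1.45e+17 * 2.74e+16 / (1.5e10)^2 = 1.7658e+13
Step 2: ln(1.7658e+13) = 30.5022
Step 3: Vbi = 0.02585 * 30.5022 = 0.788 V

0.788


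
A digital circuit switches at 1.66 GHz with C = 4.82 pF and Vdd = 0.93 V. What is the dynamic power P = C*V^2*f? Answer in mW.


Step 1: V^2 = 0.93^2 = 0.8649 V^2
Step 2: P = C*V^2*f = 4.82e-12 F * 0.8649 * 1.66e9 Hz
Step 3: P = 6.92023788e-03 W
Step 4: P = 6.92 mW

6.92


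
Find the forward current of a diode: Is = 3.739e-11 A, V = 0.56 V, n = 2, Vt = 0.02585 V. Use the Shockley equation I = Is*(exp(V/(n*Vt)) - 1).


Step 1: V/(n*Vt) = 0.56/(2*0.02585) = 10.8317
Step 2: exp(10.8317) = 5.0600e+04
Step 3: I = 3.739e-11 * (5.0600e+04 - 1) = 1.89e-06 A

1.89e-06


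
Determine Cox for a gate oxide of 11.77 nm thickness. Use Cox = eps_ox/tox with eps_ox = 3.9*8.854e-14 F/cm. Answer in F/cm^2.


Step 1: eps_ox = 3.9 * 8.854e-14 = 3.45306e-13 F/cm
Step 2: tox in cm = 11.77 nm * 1e-7 = 1.1770e-06 cm
Step 3: Cox = 3.45306e-13 / 1.1770e-06 = 2.93e-07 F/cm^2

2.93e-07


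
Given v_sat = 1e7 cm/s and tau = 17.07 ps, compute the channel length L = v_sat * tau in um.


Step 1: tau in seconds = 17.07 ps * 1e-12 = 1.7070e-11 s
Step 2: L = v_sat * tau = 1e7 * 1.7070e-11 = 1.7070e-04 cm
Step 3: L in um = 1.7070e-04 * 1e4 = 1.707 um

1.707


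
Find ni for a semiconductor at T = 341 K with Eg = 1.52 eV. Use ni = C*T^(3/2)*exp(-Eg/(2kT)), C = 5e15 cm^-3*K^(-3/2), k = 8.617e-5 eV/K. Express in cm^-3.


Step 1: Compute kT = 8.617e-5 * 341 = 0.02938397 eV
Step 2: Exponent = -Eg/(2kT) = -1.52/(2*0.02938397) = -25.86444
Step 3: T^(3/2) = 341^1.5 = 6296.97
Step 4: ni = 5e15 * 6296.97 * exp(-25.86444) = 1.84e+08 cm^-3

1.84e+08


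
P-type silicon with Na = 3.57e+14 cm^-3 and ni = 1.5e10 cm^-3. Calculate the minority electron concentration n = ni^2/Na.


Step 1: Majority hole concentration p ≈ Na = 3.57e+14 cm^-3
Step 2: n = ni^2 / Na = (1.5e10)^2 / 3.57e+14
Step 3: n = 6.30e+05 cm^-3

6.30e+05


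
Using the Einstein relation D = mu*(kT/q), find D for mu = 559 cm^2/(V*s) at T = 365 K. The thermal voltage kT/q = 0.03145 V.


Step 1: D = mu * (kT/q)
Step 2: D = 559 * 0.03145
Step 3: D = 17.58 cm^2/s

17.58


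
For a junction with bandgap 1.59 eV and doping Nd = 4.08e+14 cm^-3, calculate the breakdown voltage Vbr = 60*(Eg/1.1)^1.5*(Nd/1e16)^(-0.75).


Step 1: Eg/1.1 = 1.59/1.1 = 1.445455
Step 2: (Eg/1.1)^1.5 = 1.445455^1.5 = 1.737828
Step 3: (Nd/1e16)^(-0.75) = (0.0408)^(-0.75) = 11.015517
Step 4: Vbr = 60 * 1.737828 * 11.015517 = 1148.6 V

1148.6


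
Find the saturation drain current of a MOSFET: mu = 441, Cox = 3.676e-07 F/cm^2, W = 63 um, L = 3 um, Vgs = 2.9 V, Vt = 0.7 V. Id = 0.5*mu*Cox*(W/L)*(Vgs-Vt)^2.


Step 1: Overdrive voltage Vov = Vgs - Vt = 2.9 - 0.7 = 2.2 V
Step 2: W/L = 63/3 = 21
Step 3: Id = 0.5 * 441 * 3.676e-07 * 21 * 2.2^2
Step 4: Id = 8.24e-03 A

8.24e-03


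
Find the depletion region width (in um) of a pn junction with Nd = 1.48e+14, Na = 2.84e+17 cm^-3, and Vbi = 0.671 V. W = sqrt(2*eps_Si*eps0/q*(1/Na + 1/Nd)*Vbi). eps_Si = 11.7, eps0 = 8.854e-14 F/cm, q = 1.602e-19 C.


Step 1: 1/Na + 1/Nd = 1/2.84e+17 + 1/1.48e+14 = 6.76028e-15
Step 2: 2*eps*eps0/q = 2*11.7*8.854e-14/1.602e-19 = 1.293281e+07
Step 3: W^2 = 1.293281e+07 * 6.76028e-15 * 0.671 = 5.86651e-08
Step 4: W = sqrt(5.86651e-08) = 2.422e-04 cm = 2.422 um

2.422


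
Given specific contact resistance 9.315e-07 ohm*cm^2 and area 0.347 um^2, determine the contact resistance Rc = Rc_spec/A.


Step 1: Convert area to cm^2: 0.347 um^2 = 3.4700e-09 cm^2
Step 2: Rc = Rc_spec / A = 9.315e-07 / 3.4700e-09
Step 3: Rc = 2.68e+02 ohms

2.68e+02


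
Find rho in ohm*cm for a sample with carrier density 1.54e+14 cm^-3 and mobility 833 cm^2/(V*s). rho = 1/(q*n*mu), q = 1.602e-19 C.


Step 1: sigma = q * n * mu = 1.602e-19 * 1.54e+14 * 833 = 2.05508e-02 S/cm
Step 2: rho = 1 / sigma = 1 / 2.05508e-02 = 48.66 ohm*cm

48.66


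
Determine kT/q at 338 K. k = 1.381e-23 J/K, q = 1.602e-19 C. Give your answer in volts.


Step 1: kT = 1.381e-23 * 338 = 4.66778e-21 J
Step 2: Vt = kT/q = 4.66778e-21 / 1.602e-19
Step 3: Vt = 0.02914 V

0.02914


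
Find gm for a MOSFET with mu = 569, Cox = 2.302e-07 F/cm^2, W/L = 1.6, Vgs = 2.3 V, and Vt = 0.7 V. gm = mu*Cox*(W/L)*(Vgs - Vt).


Step 1: Vov = Vgs - Vt = 2.3 - 0.7 = 1.6 V
Step 2: gm = mu * Cox * (W/L) * Vov
Step 3: gm = 569 * 2.302e-07 * 1.6 * 1.6 = 3.35e-04 S

3.35e-04


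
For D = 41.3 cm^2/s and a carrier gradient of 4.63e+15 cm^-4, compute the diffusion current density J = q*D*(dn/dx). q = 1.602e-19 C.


Step 1: J = q * D * (dn/dx)
Step 2: J = 1.602e-19 * 41.3 * 4.63e+15
Step 3: J = 3.06e-02 A/cm^2

3.06e-02


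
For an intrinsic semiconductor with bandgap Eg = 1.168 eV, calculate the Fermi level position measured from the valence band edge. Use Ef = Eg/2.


Step 1: For an intrinsic semiconductor, the Fermi level sits at midgap.
Step 2: Ef = Eg / 2 = 1.168 / 2 = 0.584 eV

0.584


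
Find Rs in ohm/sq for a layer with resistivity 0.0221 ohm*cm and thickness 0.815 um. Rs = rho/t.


Step 1: Convert thickness to cm: t = 0.815 um = 8.1500e-05 cm
Step 2: Rs = rho / t = 0.0221 / 8.1500e-05
Step 3: Rs = 271.2 ohm/sq

271.2


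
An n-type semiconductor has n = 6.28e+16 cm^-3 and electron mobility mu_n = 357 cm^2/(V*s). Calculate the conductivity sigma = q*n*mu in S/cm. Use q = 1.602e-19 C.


Step 1: sigma = q * n * mu
Step 2: sigma = 1.602e-19 * 6.28e+16 * 357
Step 3: sigma = 3.592e+00 S/cm

3.592e+00


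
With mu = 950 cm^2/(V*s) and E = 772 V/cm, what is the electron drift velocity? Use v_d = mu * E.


Step 1: v_d = mu * E
Step 2: v_d = 950 * 772 = 733400
Step 3: v_d = 7.33e+05 cm/s

7.33e+05


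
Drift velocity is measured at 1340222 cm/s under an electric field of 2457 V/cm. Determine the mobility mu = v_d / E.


Step 1: mu = v_d / E
Step 2: mu = 1340222 / 2457
Step 3: mu = 545.47 cm^2/(V*s)

545.47


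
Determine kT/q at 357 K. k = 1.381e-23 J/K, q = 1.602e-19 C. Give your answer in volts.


Step 1: kT = 1.381e-23 * 357 = 4.93017e-21 J
Step 2: Vt = kT/q = 4.93017e-21 / 1.602e-19
Step 3: Vt = 0.03078 V

0.03078


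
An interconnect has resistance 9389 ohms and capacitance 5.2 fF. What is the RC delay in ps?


Step 1: tau = R * C
Step 2: tau = 9389 * 5.2 fF = 9389 * 5.2e-15 F
Step 3: tau = 4.88228e-11 s = 48.8228 ps

48.8228


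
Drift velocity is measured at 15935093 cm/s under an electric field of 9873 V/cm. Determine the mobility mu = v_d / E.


Step 1: mu = v_d / E
Step 2: mu = 15935093 / 9873
Step 3: mu = 1614.01 cm^2/(V*s)

1614.01


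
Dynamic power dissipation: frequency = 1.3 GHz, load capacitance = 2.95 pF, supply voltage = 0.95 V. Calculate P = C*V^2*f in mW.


Step 1: V^2 = 0.95^2 = 0.9025 V^2
Step 2: P = C*V^2*f = 2.95e-12 F * 0.9025 * 1.3e9 Hz
Step 3: P = 3.4610875e-03 W
Step 4: P = 3.461 mW

3.461


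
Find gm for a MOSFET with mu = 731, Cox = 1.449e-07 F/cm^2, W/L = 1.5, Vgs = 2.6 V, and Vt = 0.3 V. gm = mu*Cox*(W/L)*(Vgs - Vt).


Step 1: Vov = Vgs - Vt = 2.6 - 0.3 = 2.3 V
Step 2: gm = mu * Cox * (W/L) * Vov
Step 3: gm = 731 * 1.449e-07 * 1.5 * 2.3 = 3.65e-04 S

3.65e-04


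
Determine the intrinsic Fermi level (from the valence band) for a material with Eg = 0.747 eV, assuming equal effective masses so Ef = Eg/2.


Step 1: For an intrinsic semiconductor, the Fermi level sits at midgap.
Step 2: Ef = Eg / 2 = 0.747 / 2 = 0.3735 eV

0.3735


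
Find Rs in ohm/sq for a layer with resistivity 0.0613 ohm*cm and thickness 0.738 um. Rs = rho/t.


Step 1: Convert thickness to cm: t = 0.738 um = 7.3800e-05 cm
Step 2: Rs = rho / t = 0.0613 / 7.3800e-05
Step 3: Rs = 830.6 ohm/sq

830.6


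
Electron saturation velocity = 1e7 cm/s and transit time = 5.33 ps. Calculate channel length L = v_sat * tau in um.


Step 1: tau in seconds = 5.33 ps * 1e-12 = 5.3300e-12 s
Step 2: L = v_sat * tau = 1e7 * 5.3300e-12 = 5.3300e-05 cm
Step 3: L in um = 5.3300e-05 * 1e4 = 0.533 um

0.533


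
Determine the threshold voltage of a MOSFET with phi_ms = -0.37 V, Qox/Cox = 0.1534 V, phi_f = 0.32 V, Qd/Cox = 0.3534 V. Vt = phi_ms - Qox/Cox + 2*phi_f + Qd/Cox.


Step 1: Vt = phi_ms - Qox/Cox + 2*phi_f + Qd/Cox
Step 2: Vt = -0.37 - 0.1534 + 2*0.32 + 0.3534
Step 3: Vt = -0.37 - 0.1534 + 0.64 + 0.3534
Step 4: Vt = 0.47 V

0.47


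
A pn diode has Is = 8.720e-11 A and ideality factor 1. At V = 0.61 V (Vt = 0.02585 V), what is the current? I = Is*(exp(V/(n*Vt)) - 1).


Step 1: V/(n*Vt) = 0.61/(1*0.02585) = 23.5977
Step 2: exp(23.5977) = 1.7715e+10
Step 3: I = 8.720e-11 * (1.7715e+10 - 1) = 1.54e+00 A

1.54e+00


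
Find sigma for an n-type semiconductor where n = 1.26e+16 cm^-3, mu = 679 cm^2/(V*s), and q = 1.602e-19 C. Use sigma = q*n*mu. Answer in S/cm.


Step 1: sigma = q * n * mu
Step 2: sigma = 1.602e-19 * 1.26e+16 * 679
Step 3: sigma = 1.371e+00 S/cm

1.371e+00


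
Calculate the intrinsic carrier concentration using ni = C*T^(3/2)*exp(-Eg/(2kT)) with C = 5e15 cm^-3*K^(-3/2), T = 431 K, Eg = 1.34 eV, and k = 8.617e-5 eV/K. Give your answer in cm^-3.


Step 1: Compute kT = 8.617e-5 * 431 = 0.03713927 eV
Step 2: Exponent = -Eg/(2kT) = -1.34/(2*0.03713927) = -18.04020
Step 3: T^(3/2) = 431^1.5 = 8947.79
Step 4: ni = 5e15 * 8947.79 * exp(-18.04020) = 6.55e+11 cm^-3

6.55e+11


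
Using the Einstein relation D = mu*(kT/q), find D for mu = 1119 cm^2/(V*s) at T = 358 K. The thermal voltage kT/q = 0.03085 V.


Step 1: D = mu * (kT/q)
Step 2: D = 1119 * 0.03085
Step 3: D = 34.52 cm^2/s

34.52


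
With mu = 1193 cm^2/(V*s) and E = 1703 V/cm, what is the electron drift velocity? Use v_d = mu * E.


Step 1: v_d = mu * E
Step 2: v_d = 1193 * 1703 = 2031679
Step 3: v_d = 2.03e+06 cm/s

2.03e+06


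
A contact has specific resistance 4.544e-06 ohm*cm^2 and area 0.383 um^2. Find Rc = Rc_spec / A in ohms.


Step 1: Convert area to cm^2: 0.383 um^2 = 3.8300e-09 cm^2
Step 2: Rc = Rc_spec / A = 4.544e-06 / 3.8300e-09
Step 3: Rc = 1.19e+03 ohms

1.19e+03


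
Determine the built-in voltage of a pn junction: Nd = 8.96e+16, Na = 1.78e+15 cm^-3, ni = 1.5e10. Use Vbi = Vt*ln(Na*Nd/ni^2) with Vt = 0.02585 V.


Step 1: Compute Na*Nd/ni^2 = 1.78e+15 * 8.96e+16 / (1.5e10)^2 = 7.0884e+11
Step 2: ln(7.0884e+11) = 27.2869
Step 3: Vbi = 0.02585 * 27.2869 = 0.705 V

0.705


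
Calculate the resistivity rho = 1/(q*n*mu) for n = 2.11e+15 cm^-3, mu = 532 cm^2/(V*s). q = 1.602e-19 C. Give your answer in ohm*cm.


Step 1: sigma = q * n * mu = 1.602e-19 * 2.11e+15 * 532 = 1.79828e-01 S/cm
Step 2: rho = 1 / sigma = 1 / 1.79828e-01 = 5.561 ohm*cm

5.561


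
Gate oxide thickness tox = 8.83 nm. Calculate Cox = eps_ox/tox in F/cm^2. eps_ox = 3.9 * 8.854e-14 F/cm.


Step 1: eps_ox = 3.9 * 8.854e-14 = 3.45306e-13 F/cm
Step 2: tox in cm = 8.83 nm * 1e-7 = 8.8300e-07 cm
Step 3: Cox = 3.45306e-13 / 8.8300e-07 = 3.91e-07 F/cm^2

3.91e-07


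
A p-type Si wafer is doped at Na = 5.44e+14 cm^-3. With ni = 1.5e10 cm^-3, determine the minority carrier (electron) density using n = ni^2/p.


Step 1: Majority hole concentration p ≈ Na = 5.44e+14 cm^-3
Step 2: n = ni^2 / Na = (1.5e10)^2 / 5.44e+14
Step 3: n = 4.14e+05 cm^-3

4.14e+05


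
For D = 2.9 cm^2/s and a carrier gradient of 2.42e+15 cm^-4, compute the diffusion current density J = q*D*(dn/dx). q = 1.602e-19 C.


Step 1: J = q * D * (dn/dx)
Step 2: J = 1.602e-19 * 2.9 * 2.42e+15
Step 3: J = 1.12e-03 A/cm^2

1.12e-03


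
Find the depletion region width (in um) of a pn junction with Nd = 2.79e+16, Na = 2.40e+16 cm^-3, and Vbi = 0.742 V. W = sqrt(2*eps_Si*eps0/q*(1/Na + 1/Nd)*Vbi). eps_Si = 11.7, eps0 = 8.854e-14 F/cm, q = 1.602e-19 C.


Step 1: 1/Na + 1/Nd = 1/2.40e+16 + 1/2.79e+16 = 7.75090e-17
Step 2: 2*eps*eps0/q = 2*11.7*8.854e-14/1.602e-19 = 1.293281e+07
Step 3: W^2 = 1.293281e+07 * 7.75090e-17 * 0.742 = 7.43788e-10
Step 4: W = sqrt(7.43788e-10) = 2.727e-05 cm = 0.2727 um

0.2727


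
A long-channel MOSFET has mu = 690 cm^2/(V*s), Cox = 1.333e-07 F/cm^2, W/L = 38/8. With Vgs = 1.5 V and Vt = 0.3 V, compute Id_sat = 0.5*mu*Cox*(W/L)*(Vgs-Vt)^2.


Step 1: Overdrive voltage Vov = Vgs - Vt = 1.5 - 0.3 = 1.2 V
Step 2: W/L = 38/8 = 4.75
Step 3: Id = 0.5 * 690 * 1.333e-07 * 4.75 * 1.2^2
Step 4: Id = 3.15e-04 A

3.15e-04


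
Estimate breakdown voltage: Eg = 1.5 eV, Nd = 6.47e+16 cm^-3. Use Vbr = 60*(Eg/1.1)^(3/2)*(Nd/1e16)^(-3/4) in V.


Step 1: Eg/1.1 = 1.5/1.1 = 1.363636
Step 2: (Eg/1.1)^1.5 = 1.363636^1.5 = 1.592384
Step 3: (Nd/1e16)^(-0.75) = (6.47)^(-0.75) = 0.246503
Step 4: Vbr = 60 * 1.592384 * 0.246503 = 23.6 V

23.6


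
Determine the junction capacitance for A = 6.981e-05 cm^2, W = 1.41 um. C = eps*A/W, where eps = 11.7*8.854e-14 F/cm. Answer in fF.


Step 1: eps_Si = 11.7 * 8.854e-14 = 1.035918e-12 F/cm
Step 2: W in cm = 1.41 * 1e-4 = 1.41e-04 cm
Step 3: C = 1.035918e-12 * 6.981e-05 / 1.41e-04 = 5.128896e-13 F
Step 4: C = 512.89 fF

512.89


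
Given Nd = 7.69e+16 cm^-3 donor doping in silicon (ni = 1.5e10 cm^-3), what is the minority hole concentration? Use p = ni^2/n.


Step 1: Since Nd >> ni, n ≈ Nd = 7.69e+16 cm^-3
Step 2: p = ni^2 / n = (1.5e10)^2 / 7.69e+16
Step 3: p = 2.25e20 / 7.69e+16 = 2.93e+03 cm^-3

2.93e+03


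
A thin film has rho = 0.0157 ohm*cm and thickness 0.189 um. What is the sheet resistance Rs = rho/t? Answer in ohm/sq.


Step 1: Convert thickness to cm: t = 0.189 um = 1.8900e-05 cm
Step 2: Rs = rho / t = 0.0157 / 1.8900e-05
Step 3: Rs = 830.7 ohm/sq

830.7


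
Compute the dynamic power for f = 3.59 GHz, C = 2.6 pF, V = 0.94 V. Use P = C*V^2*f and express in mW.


Step 1: V^2 = 0.94^2 = 0.8836 V^2
Step 2: P = C*V^2*f = 2.6e-12 F * 0.8836 * 3.59e9 Hz
Step 3: P = 8.2475224e-03 W
Step 4: P = 8.248 mW

8.248


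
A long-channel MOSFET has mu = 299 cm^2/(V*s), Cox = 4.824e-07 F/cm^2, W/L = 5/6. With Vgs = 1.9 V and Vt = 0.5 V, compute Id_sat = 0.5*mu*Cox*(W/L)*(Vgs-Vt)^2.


Step 1: Overdrive voltage Vov = Vgs - Vt = 1.9 - 0.5 = 1.4 V
Step 2: W/L = 5/6 = 0.833333
Step 3: Id = 0.5 * 299 * 4.824e-07 * 0.833333 * 1.4^2
Step 4: Id = 1.18e-04 A

1.18e-04


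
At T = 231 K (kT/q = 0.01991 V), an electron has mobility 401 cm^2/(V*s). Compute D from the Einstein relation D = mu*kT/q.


Step 1: D = mu * (kT/q)
Step 2: D = 401 * 0.01991
Step 3: D = 7.98 cm^2/s

7.98


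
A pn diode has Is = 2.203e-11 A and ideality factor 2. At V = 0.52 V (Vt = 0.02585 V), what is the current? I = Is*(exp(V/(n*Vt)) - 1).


Step 1: V/(n*Vt) = 0.52/(2*0.02585) = 10.0580
Step 2: exp(10.0580) = 2.3342e+04
Step 3: I = 2.203e-11 * (2.3342e+04 - 1) = 5.14e-07 A

5.14e-07


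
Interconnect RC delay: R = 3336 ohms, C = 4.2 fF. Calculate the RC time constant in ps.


Step 1: tau = R * C
Step 2: tau = 3336 * 4.2 fF = 3336 * 4.2e-15 F
Step 3: tau = 1.40112e-11 s = 14.0112 ps

14.0112


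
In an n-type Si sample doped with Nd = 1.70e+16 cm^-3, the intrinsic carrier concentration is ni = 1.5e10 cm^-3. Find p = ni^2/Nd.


Step 1: Since Nd >> ni, n ≈ Nd = 1.70e+16 cm^-3
Step 2: p = ni^2 / n = (1.5e10)^2 / 1.70e+16
Step 3: p = 2.25e20 / 1.70e+16 = 1.32e+04 cm^-3

1.32e+04


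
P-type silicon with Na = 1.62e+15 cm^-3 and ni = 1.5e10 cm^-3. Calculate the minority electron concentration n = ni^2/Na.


Step 1: Majority hole concentration p ≈ Na = 1.62e+15 cm^-3
Step 2: n = ni^2 / Na = (1.5e10)^2 / 1.62e+15
Step 3: n = 1.39e+05 cm^-3

1.39e+05


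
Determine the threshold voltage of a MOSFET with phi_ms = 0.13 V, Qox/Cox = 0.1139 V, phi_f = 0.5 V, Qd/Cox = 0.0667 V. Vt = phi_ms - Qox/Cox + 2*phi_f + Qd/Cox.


Step 1: Vt = phi_ms - Qox/Cox + 2*phi_f + Qd/Cox
Step 2: Vt = 0.13 - 0.1139 + 2*0.5 + 0.0667
Step 3: Vt = 0.13 - 0.1139 + 1.0 + 0.0667
Step 4: Vt = 1.0828 V

1.0828


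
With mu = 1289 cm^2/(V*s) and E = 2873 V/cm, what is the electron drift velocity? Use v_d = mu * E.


Step 1: v_d = mu * E
Step 2: v_d = 1289 * 2873 = 3703297
Step 3: v_d = 3.70e+06 cm/s

3.70e+06


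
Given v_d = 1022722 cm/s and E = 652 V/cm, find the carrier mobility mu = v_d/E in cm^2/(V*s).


Step 1: mu = v_d / E
Step 2: mu = 1022722 / 652
Step 3: mu = 1568.59 cm^2/(V*s)

1568.59


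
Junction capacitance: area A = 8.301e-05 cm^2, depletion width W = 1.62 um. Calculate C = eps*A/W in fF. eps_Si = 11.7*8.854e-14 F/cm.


Step 1: eps_Si = 11.7 * 8.854e-14 = 1.035918e-12 F/cm
Step 2: W in cm = 1.62 * 1e-4 = 1.62e-04 cm
Step 3: C = 1.035918e-12 * 8.301e-05 / 1.62e-04 = 5.308121e-13 F
Step 4: C = 530.81 fF

530.81


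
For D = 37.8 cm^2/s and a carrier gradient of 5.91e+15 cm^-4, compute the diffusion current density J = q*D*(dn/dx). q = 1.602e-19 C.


Step 1: J = q * D * (dn/dx)
Step 2: J = 1.602e-19 * 37.8 * 5.91e+15
Step 3: J = 3.58e-02 A/cm^2

3.58e-02


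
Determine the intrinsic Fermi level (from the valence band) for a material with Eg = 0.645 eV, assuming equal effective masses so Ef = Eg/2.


Step 1: For an intrinsic semiconductor, the Fermi level sits at midgap.
Step 2: Ef = Eg / 2 = 0.645 / 2 = 0.3225 eV

0.3225


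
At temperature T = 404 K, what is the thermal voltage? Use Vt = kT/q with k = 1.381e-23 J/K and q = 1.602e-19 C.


Step 1: kT = 1.381e-23 * 404 = 5.57924e-21 J
Step 2: Vt = kT/q = 5.57924e-21 / 1.602e-19
Step 3: Vt = 0.03483 V

0.03483


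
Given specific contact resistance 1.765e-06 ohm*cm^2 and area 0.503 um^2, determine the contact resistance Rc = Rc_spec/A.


Step 1: Convert area to cm^2: 0.503 um^2 = 5.0300e-09 cm^2
Step 2: Rc = Rc_spec / A = 1.765e-06 / 5.0300e-09
Step 3: Rc = 3.51e+02 ohms

3.51e+02


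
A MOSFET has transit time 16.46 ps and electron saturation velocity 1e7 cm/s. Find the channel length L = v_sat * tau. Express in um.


Step 1: tau in seconds = 16.46 ps * 1e-12 = 1.6460e-11 s
Step 2: L = v_sat * tau = 1e7 * 1.6460e-11 = 1.6460e-04 cm
Step 3: L in um = 1.6460e-04 * 1e4 = 1.646 um

1.646


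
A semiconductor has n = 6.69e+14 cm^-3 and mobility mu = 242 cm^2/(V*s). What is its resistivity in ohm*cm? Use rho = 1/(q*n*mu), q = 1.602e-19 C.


Step 1: sigma = q * n * mu = 1.602e-19 * 6.69e+14 * 242 = 2.59361e-02 S/cm
Step 2: rho = 1 / sigma = 1 / 2.59361e-02 = 38.56 ohm*cm

38.56


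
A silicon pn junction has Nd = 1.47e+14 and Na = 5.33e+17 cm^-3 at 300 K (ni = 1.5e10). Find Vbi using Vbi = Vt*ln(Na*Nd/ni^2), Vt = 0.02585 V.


Step 1: Compute Na*Nd/ni^2 = 5.33e+17 * 1.47e+14 / (1.5e10)^2 = 3.4823e+11
Step 2: ln(3.4823e+11) = 26.5761
Step 3: Vbi = 0.02585 * 26.5761 = 0.687 V

0.687


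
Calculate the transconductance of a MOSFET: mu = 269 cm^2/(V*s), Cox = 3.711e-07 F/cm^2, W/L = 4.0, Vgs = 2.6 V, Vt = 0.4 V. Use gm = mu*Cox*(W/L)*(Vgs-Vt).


Step 1: Vov = Vgs - Vt = 2.6 - 0.4 = 2.2 V
Step 2: gm = mu * Cox * (W/L) * Vov
Step 3: gm = 269 * 3.711e-07 * 4.0 * 2.2 = 8.78e-04 S

8.78e-04


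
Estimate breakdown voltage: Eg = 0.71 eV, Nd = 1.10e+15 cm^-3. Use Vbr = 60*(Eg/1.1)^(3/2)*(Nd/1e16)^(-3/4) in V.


Step 1: Eg/1.1 = 0.71/1.1 = 0.645455
Step 2: (Eg/1.1)^1.5 = 0.645455^1.5 = 0.518560
Step 3: (Nd/1e16)^(-0.75) = (0.11)^(-0.75) = 5.235468
Step 4: Vbr = 60 * 0.518560 * 5.235468 = 162.9 V

162.9


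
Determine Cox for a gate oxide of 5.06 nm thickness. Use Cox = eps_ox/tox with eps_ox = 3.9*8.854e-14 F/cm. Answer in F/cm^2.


Step 1: eps_ox = 3.9 * 8.854e-14 = 3.45306e-13 F/cm
Step 2: tox in cm = 5.06 nm * 1e-7 = 5.0600e-07 cm
Step 3: Cox = 3.45306e-13 / 5.0600e-07 = 6.82e-07 F/cm^2

6.82e-07


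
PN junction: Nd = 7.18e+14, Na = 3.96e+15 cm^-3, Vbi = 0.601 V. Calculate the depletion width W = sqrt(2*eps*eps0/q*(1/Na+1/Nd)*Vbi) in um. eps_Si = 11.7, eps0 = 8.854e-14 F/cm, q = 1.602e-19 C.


Step 1: 1/Na + 1/Nd = 1/3.96e+15 + 1/7.18e+14 = 1.64528e-15
Step 2: 2*eps*eps0/q = 2*11.7*8.854e-14/1.602e-19 = 1.293281e+07
Step 3: W^2 = 1.293281e+07 * 1.64528e-15 * 0.601 = 1.27881e-08
Step 4: W = sqrt(1.27881e-08) = 1.131e-04 cm = 1.131 um

1.131


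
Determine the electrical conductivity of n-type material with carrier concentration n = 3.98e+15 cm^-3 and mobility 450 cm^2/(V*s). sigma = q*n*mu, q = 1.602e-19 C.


Step 1: sigma = q * n * mu
Step 2: sigma = 1.602e-19 * 3.98e+15 * 450
Step 3: sigma = 2.869e-01 S/cm

2.869e-01


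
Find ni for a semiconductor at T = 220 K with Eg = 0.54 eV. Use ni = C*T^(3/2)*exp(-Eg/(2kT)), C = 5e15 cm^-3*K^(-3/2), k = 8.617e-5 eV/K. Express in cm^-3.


Step 1: Compute kT = 8.617e-5 * 220 = 0.0189574 eV
Step 2: Exponent = -Eg/(2kT) = -0.54/(2*0.0189574) = -14.24246
Step 3: T^(3/2) = 220^1.5 = 3263.13
Step 4: ni = 5e15 * 3263.13 * exp(-14.24246) = 1.06e+13 cm^-3

1.06e+13


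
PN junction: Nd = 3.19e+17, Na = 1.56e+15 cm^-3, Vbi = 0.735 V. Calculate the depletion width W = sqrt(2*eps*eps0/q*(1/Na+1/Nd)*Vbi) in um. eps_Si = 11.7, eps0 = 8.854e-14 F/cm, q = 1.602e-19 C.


Step 1: 1/Na + 1/Nd = 1/1.56e+15 + 1/3.19e+17 = 6.44160e-16
Step 2: 2*eps*eps0/q = 2*11.7*8.854e-14/1.602e-19 = 1.293281e+07
Step 3: W^2 = 1.293281e+07 * 6.44160e-16 * 0.735 = 6.12314e-09
Step 4: W = sqrt(6.12314e-09) = 7.825e-05 cm = 0.7825 um

0.7825


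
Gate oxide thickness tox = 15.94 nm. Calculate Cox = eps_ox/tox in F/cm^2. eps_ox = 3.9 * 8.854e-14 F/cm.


Step 1: eps_ox = 3.9 * 8.854e-14 = 3.45306e-13 F/cm
Step 2: tox in cm = 15.94 nm * 1e-7 = 1.5940e-06 cm
Step 3: Cox = 3.45306e-13 / 1.5940e-06 = 2.17e-07 F/cm^2

2.17e-07


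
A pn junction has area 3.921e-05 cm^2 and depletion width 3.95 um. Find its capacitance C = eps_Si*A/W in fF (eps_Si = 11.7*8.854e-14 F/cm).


Step 1: eps_Si = 11.7 * 8.854e-14 = 1.035918e-12 F/cm
Step 2: W in cm = 3.95 * 1e-4 = 3.95e-04 cm
Step 3: C = 1.035918e-12 * 3.921e-05 / 3.95e-04 = 1.028313e-13 F
Step 4: C = 102.83 fF

102.83


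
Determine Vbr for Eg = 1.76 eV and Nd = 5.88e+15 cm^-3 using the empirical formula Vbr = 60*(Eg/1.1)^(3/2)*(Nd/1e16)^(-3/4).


Step 1: Eg/1.1 = 1.76/1.1 = 1.600000
Step 2: (Eg/1.1)^1.5 = 1.600000^1.5 = 2.023858
Step 3: (Nd/1e16)^(-0.75) = (0.588)^(-0.75) = 1.489248
Step 4: Vbr = 60 * 2.023858 * 1.489248 = 180.8 V

180.8


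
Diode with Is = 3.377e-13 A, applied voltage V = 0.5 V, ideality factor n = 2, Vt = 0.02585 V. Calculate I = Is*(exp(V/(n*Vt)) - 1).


Step 1: V/(n*Vt) = 0.5/(2*0.02585) = 9.6712
Step 2: exp(9.6712) = 1.5854e+04
Step 3: I = 3.377e-13 * (1.5854e+04 - 1) = 5.35e-09 A

5.35e-09


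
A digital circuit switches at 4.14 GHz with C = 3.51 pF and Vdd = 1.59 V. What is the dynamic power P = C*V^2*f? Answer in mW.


Step 1: V^2 = 1.59^2 = 2.5281 V^2
Step 2: P = C*V^2*f = 3.51e-12 F * 2.5281 * 4.14e9 Hz
Step 3: P = 3.673683234e-02 W
Step 4: P = 36.737 mW

36.737


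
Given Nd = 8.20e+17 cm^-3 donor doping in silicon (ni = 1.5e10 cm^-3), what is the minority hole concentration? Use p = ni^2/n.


Step 1: Since Nd >> ni, n ≈ Nd = 8.20e+17 cm^-3
Step 2: p = ni^2 / n = (1.5e10)^2 / 8.20e+17
Step 3: p = 2.25e20 / 8.20e+17 = 2.74e+02 cm^-3

2.74e+02


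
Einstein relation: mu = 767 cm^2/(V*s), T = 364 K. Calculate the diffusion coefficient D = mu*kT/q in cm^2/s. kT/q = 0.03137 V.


Step 1: D = mu * (kT/q)
Step 2: D = 767 * 0.03137
Step 3: D = 24.06 cm^2/s

24.06


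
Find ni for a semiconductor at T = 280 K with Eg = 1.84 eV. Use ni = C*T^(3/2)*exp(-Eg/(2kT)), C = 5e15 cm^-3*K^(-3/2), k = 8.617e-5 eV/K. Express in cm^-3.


Step 1: Compute kT = 8.617e-5 * 280 = 0.0241276 eV
Step 2: Exponent = -Eg/(2kT) = -1.84/(2*0.0241276) = -38.13061
Step 3: T^(3/2) = 280^1.5 = 4685.30
Step 4: ni = 5e15 * 4685.30 * exp(-38.13061) = 6.45e+02 cm^-3

6.45e+02


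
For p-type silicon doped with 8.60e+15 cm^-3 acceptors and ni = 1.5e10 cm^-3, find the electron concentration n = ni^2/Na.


Step 1: Majority hole concentration p ≈ Na = 8.60e+15 cm^-3
Step 2: n = ni^2 / Na = (1.5e10)^2 / 8.60e+15
Step 3: n = 2.62e+04 cm^-3

2.62e+04


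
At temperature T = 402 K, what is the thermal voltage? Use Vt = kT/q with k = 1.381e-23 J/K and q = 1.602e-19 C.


Step 1: kT = 1.381e-23 * 402 = 5.55162e-21 J
Step 2: Vt = kT/q = 5.55162e-21 / 1.602e-19
Step 3: Vt = 0.03465 V

0.03465


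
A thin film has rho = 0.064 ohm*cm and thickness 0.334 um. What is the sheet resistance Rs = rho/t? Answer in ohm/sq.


Step 1: Convert thickness to cm: t = 0.334 um = 3.3400e-05 cm
Step 2: Rs = rho / t = 0.064 / 3.3400e-05
Step 3: Rs = 1916.2 ohm/sq

1916.2


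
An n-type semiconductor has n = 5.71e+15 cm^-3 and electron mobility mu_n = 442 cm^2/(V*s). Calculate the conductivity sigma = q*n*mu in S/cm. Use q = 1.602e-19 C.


Step 1: sigma = q * n * mu
Step 2: sigma = 1.602e-19 * 5.71e+15 * 442
Step 3: sigma = 4.043e-01 S/cm

4.043e-01


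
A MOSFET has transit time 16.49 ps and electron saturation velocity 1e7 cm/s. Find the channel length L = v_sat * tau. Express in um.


Step 1: tau in seconds = 16.49 ps * 1e-12 = 1.6490e-11 s
Step 2: L = v_sat * tau = 1e7 * 1.6490e-11 = 1.6490e-04 cm
Step 3: L in um = 1.6490e-04 * 1e4 = 1.649 um

1.649


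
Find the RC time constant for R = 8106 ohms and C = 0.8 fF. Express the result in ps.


Step 1: tau = R * C
Step 2: tau = 8106 * 0.8 fF = 8106 * 8.0e-16 F
Step 3: tau = 6.4848e-12 s = 6.4848 ps

6.4848


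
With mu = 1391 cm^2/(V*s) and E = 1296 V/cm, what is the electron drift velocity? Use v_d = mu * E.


Step 1: v_d = mu * E
Step 2: v_d = 1391 * 1296 = 1802736
Step 3: v_d = 1.80e+06 cm/s

1.80e+06


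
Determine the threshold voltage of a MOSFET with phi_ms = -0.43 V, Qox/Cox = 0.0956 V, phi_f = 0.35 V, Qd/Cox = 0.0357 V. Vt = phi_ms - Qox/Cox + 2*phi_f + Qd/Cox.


Step 1: Vt = phi_ms - Qox/Cox + 2*phi_f + Qd/Cox
Step 2: Vt = -0.43 - 0.0956 + 2*0.35 + 0.0357
Step 3: Vt = -0.43 - 0.0956 + 0.7 + 0.0357
Step 4: Vt = 0.2101 V

0.2101
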